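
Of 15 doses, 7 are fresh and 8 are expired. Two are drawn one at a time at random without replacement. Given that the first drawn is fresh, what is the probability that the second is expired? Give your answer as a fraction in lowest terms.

After removing one fresh, 14 remain: 6 fresh and 8 expired.
So the probability the next is expired is 8/14 = 4/7.

4/7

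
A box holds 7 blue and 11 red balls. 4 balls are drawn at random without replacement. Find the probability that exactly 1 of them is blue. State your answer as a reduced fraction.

77/204

The sample space is all 4-subsets of the 18: C(18,4) = 3060.
Selections with exactly 1 blue: choose 1 of the 7 blue and 3 of the 11 red, C(7,1)·C(11,3) = 7·165 = 1155.
Probability = 1155/3060 = 77/204.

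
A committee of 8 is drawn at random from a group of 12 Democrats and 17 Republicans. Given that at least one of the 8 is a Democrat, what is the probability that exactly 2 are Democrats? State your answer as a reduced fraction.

5712/29845

Work in counts. Selections with at least one Democrat: C(29,8) − C(17,8) = 4292145 − 24310 = 4267835.
Of those, selections where exactly 2 are Democrats: C(12,2)·C(17,6) = 66·12376 = 816816.
Conditional probability = 816816/4267835 = 5712/29845.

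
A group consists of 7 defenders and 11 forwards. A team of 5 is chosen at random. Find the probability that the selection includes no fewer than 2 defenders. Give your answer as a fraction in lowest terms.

Total selections: C(18,5) = 8568.
Count the complement (fewer than 2 defenders): C(7,0)·C(11,5) + C(7,1)·C(11,4) = 462 + 2310 = 2772.
Probability = 1 − 2772/8568 = 5796/8568 = 23/34.

23/34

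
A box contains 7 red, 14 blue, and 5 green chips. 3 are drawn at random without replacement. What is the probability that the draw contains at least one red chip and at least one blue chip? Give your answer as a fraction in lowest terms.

1421/2600

There are C(26,3) = 2600 possible draws.
By inclusion-exclusion on the complements, draws missing all red or all blue: C(19,3) + C(12,3) − C(5,3) = 969 + 220 − 10 = 1179.
So draws with at least one of each: 2600 − 1179 = 1421, probability 1421/2600.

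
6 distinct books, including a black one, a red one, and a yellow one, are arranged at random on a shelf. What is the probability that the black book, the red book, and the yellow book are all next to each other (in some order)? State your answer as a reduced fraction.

1/5

There are 6! = 720 arrangements.
Treat the three as one block: 4! placements × 3! orders within the block = 24·6 = 144.
Probability = 144/720 = 1/5.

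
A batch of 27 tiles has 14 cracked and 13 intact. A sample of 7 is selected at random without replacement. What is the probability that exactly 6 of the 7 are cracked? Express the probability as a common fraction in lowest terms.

91/2070

There are C(27,7) = 888030 ways to choose 7 from 27.
Selections with exactly 6 cracked: choose 6 of the 14 cracked and 1 of the 13 intact, C(14,6)·C(13,1) = 3003·13 = 39039.
Probability = 39039/888030 = 91/2070.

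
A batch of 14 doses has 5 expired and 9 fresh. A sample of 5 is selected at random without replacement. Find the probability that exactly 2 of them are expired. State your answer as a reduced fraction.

60/143

Total number of selections: C(14,5) = 2002.
Selections with exactly 2 expired: choose 2 of the 5 expired and 3 of the 9 fresh, C(5,2)·C(9,3) = 10·84 = 840.
Probability = 840/2002 = 60/143.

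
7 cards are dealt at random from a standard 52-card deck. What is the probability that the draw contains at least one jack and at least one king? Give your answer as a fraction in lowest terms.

3105873/16723070

There are C(52,7) = 133784560 possible draws.
By inclusion-exclusion on the complements, draws missing all jacks or all kings: C(48,7) + C(48,7) − C(44,7) = 73629072 + 73629072 − 38320568 = 108937576.
So draws with at least one of each: 133784560 − 108937576 = 24846984, probability 24846984/133784560 = 3105873/16723070.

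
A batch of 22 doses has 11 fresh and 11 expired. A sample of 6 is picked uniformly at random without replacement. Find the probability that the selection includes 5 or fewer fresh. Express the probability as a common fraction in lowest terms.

There are C(22,6) = 74613 ways to choose the 6.
Favorable selections (5 or fewer fresh): C(11,0)·C(11,6) + C(11,1)·C(11,5) + C(11,2)·C(11,4) + C(11,3)·C(11,3) + C(11,4)·C(11,2) + C(11,5)·C(11,1) = 462 + 5082 + 18150 + 27225 + 18150 + 5082 = 74151.
Probability = 74151/74613 = 321/323.

321/323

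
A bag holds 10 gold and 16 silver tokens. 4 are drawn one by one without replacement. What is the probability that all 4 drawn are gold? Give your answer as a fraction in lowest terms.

21/1495

Multiply the conditional probabilities at each draw: 10/26 · 9/25 · 8/24 · 7/23 = 5040/358800 = 21/1495.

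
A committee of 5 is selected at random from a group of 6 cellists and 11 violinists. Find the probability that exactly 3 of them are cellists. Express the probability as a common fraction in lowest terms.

Total number of selections: C(17,5) = 6188.
Selections with exactly 3 cellists: choose 3 of the 6 cellists and 2 of the 11 violinists, C(6,3)·C(11,2) = 20·55 = 1100.
Probability = 1100/6188 = 275/1547.

275/1547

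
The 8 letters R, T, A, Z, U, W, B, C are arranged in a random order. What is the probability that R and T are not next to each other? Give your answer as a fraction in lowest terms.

3/4

There are 8! = 40320 arrangements.
Arrangements with R and T adjacent: 2·7! = 10080.
So not adjacent: 40320 − 10080 = 30240, probability 30240/40320 = 3/4.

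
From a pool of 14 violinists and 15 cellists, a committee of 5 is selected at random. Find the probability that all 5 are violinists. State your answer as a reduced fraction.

There are C(29,5) = 118755 possible selections.
Selections with all violinists: C(14,5) = 2002.
Probability = 2002/118755 = 22/1305.

22/1305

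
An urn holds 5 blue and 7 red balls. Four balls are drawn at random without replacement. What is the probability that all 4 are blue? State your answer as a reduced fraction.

There are C(12,4) = 495 possible selections.
Selections with all blue: C(5,4) = 5.
Probability = 5/495 = 1/99.

1/99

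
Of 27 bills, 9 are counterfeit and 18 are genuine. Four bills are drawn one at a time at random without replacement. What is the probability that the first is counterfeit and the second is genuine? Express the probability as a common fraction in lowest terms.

3/13

Multiply the conditional probabilities at each draw: 9/27 · 18/26 = 162/702 = 3/13.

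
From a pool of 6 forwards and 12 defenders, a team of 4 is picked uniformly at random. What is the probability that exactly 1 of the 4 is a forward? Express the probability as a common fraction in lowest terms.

22/51

There are C(18,4) = 3060 ways to choose 4 from 18.
Selections with exactly 1 forward: choose 1 of the 6 forwards and 3 of the 12 defenders, C(6,1)·C(12,3) = 6·220 = 1320.
Probability = 1320/3060 = 22/51.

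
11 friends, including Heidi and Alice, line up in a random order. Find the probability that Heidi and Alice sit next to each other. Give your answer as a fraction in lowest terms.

2/11

There are 11! = 39916800 arrangements.
Treat Heidi and Alice as a block: 10! arrangements of the blocks × 2 orders within the block = 2·3628800 = 7257600.
Probability = 7257600/39916800 = 2/11.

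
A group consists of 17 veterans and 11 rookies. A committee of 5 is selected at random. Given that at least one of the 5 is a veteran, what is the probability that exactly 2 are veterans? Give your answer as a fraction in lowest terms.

220/959

Work in counts. Selections with at least one veteran: C(28,5) − C(11,5) = 98280 − 462 = 97818.
Of those, selections where exactly 2 are veterans: C(17,2)·C(11,3) = 136·165 = 22440.
Conditional probability = 22440/97818 = 220/959.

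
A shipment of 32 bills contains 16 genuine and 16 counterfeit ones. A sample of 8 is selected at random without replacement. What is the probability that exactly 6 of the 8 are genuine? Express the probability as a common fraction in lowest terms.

1232/13485

Total number of selections: C(32,8) = 10518300.
Selections with exactly 6 genuine: choose 6 of the 16 genuine and 2 of the 16 counterfeit, C(16,6)·C(16,2) = 8008·120 = 960960.
Probability = 960960/10518300 = 1232/13485.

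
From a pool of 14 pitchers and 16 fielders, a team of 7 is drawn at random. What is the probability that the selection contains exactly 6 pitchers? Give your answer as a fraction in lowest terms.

154/6525

Total number of selections: C(30,7) = 2035800.
Selections with exactly 6 pitchers: choose 6 of the 14 pitchers and 1 of the 16 fielders, C(14,6)·C(16,1) = 3003·16 = 48048.
Probability = 48048/2035800 = 154/6525.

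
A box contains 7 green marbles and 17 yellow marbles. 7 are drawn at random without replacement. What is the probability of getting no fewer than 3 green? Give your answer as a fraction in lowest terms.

9173/28842

Total selections: C(24,7) = 346104.
Count the complement (fewer than 3 green): C(7,0)·C(17,7) + C(7,1)·C(17,6) + C(7,2)·C(17,5) = 19448 + 86632 + 129948 = 236028.
Probability = 1 − 236028/346104 = 110076/346104 = 9173/28842.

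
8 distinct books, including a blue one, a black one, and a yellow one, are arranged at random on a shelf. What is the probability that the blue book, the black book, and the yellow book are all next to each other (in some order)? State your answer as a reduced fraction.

There are 8! = 40320 arrangements.
Treat the three as one block: 6! placements × 3! orders within the block = 720·6 = 4320.
Probability = 4320/40320 = 3/28.

3/28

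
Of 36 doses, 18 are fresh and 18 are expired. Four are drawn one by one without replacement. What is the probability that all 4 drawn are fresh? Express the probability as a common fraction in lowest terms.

4/77

Multiply the conditional probabilities at each draw: 18/36 · 17/35 · 16/34 · 15/33 = 73440/1413720 = 4/77.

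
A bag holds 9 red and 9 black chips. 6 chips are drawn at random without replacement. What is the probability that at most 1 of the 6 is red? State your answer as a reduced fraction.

29/442

There are C(18,6) = 18564 ways to choose the 6.
Favorable selections (at most 1 red): C(9,0)·C(9,6) + C(9,1)·C(9,5) = 84 + 1134 = 1218.
Probability = 1218/18564 = 29/442.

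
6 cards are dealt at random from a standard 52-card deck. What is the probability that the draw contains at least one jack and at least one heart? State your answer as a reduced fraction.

6772177/20358520

There are C(52,6) = 20358520 possible draws.
By inclusion-exclusion on the complements, draws missing all jacks or all hearts: C(48,6) + C(39,6) − C(36,6) = 12271512 + 3262623 − 1947792 = 13586343.
So draws with at least one of each: 20358520 − 13586343 = 6772177, probability 6772177/20358520.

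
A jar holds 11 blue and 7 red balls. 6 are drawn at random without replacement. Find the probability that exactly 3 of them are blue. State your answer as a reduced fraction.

Total number of selections: C(18,6) = 18564.
Selections with exactly 3 blue: choose 3 of the 11 blue and 3 of the 7 red, C(11,3)·C(7,3) = 165·35 = 5775.
Probability = 5775/18564 = 275/884.

275/884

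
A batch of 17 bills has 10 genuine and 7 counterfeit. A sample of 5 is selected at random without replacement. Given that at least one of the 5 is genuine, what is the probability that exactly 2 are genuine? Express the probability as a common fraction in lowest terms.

225/881

Work in counts. Selections with at least one genuine: C(17,5) − C(7,5) = 6188 − 21 = 6167.
Of those, selections where exactly 2 are genuine: C(10,2)·C(7,3) = 45·35 = 1575.
Conditional probability = 1575/6167 = 225/881.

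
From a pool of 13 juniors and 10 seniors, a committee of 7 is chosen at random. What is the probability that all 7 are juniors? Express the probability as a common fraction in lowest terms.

52/7429

There are C(23,7) = 245157 possible selections.
Selections with all juniors: C(13,7) = 1716.
Probability = 1716/245157 = 52/7429.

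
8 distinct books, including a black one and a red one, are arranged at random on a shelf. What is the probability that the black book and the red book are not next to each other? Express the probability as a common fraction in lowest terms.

There are 8! = 40320 arrangements.
Arrangements with the black book and the red book adjacent: 2·7! = 10080.
So not adjacent: 40320 − 10080 = 30240, probability 30240/40320 = 3/4.

3/4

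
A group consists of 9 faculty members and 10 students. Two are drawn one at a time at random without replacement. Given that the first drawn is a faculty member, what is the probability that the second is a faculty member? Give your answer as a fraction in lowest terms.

After removing one faculty member, 18 remain: 8 faculty members and 10 students.
So the probability the next is a faculty member is 8/18 = 4/9.

4/9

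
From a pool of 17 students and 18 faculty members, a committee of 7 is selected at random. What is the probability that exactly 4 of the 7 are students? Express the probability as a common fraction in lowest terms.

The sample space is all 7-subsets of the 35: C(35,7) = 6724520.
Selections with exactly 4 students: choose 4 of the 17 students and 3 of the 18 faculty members, C(17,4)·C(18,3) = 2380·816 = 1942080.
Probability = 1942080/6724520 = 2856/9889.

2856/9889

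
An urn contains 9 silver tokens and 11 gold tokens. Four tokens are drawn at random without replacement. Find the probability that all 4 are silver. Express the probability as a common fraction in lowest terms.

42/1615

There are C(20,4) = 4845 possible selections.
Selections with all silver: C(9,4) = 126.
Probability = 126/4845 = 42/1615.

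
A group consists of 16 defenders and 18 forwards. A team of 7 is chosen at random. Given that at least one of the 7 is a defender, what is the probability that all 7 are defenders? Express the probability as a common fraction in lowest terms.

Work in counts. Selections with at least one defender: C(34,7) − C(18,7) = 5379616 − 31824 = 5347792.
Of those, selections where all 7 are defenders: C(16,7) = 11440.
Conditional probability = 11440/5347792 = 715/334237.

715/334237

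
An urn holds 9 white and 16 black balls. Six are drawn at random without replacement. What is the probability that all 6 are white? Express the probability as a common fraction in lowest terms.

There are C(25,6) = 177100 possible selections.
Selections with all white: C(9,6) = 84.
Probability = 84/177100 = 3/6325.

3/6325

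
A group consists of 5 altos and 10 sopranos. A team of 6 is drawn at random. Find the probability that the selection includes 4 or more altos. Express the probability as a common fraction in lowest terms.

There are C(15,6) = 5005 ways to choose the 6.
Favorable selections (4 or more altos): C(5,4)·C(10,2) + C(5,5)·C(10,1) = 225 + 10 = 235.
Probability = 235/5005 = 47/1001.

47/1001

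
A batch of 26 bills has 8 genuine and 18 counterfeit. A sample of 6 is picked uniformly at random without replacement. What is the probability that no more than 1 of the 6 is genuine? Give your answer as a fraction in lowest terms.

Total selections: C(26,6) = 230230.
Favorable selections (no more than 1 genuine): C(8,0)·C(18,6) + C(8,1)·C(18,5) = 18564 + 68544 = 87108.
Probability = 87108/230230 = 6222/16445.

6222/16445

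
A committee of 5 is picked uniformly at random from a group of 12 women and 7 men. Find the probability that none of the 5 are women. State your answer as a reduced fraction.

There are C(19,5) = 11628 possible selections.
Selections with no women (all men): C(7,5) = 21.
Probability = 21/11628 = 7/3876.

7/3876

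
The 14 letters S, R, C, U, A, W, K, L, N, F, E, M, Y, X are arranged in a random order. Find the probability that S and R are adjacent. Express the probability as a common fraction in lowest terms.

There are 14! = 87178291200 arrangements.
Treat S and R as a block: 13! arrangements of the blocks × 2 orders within the block = 2·6227020800 = 12454041600.
Probability = 12454041600/87178291200 = 1/7.

1/7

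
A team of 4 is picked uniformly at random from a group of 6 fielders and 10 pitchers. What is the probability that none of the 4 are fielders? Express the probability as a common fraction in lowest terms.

There are C(16,4) = 1820 possible selections.
Selections with no fielders (all pitchers): C(10,4) = 210.
Probability = 210/1820 = 3/26.

3/26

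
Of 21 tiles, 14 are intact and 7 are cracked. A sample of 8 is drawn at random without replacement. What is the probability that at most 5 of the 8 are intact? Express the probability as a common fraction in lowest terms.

Total selections: C(21,8) = 203490.
Count the complement (more than 5 intact): C(14,6)·C(7,2) + C(14,7)·C(7,1) + C(14,8)·C(7,0) = 63063 + 24024 + 3003 = 90090.
Probability = 1 − 90090/203490 = 113400/203490 = 180/323.

180/323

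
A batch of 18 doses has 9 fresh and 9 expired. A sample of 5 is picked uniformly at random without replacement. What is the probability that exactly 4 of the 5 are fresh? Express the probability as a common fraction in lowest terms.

The sample space is all 5-subsets of the 18: C(18,5) = 8568.
Selections with exactly 4 fresh: choose 4 of the 9 fresh and 1 of the 9 expired, C(9,4)·C(9,1) = 126·9 = 1134.
Probability = 1134/8568 = 9/68.

9/68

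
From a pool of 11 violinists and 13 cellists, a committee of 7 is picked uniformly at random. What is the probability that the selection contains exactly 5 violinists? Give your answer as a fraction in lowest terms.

91/874

There are C(24,7) = 346104 ways to choose 7 from 24.
Selections with exactly 5 violinists: choose 5 of the 11 violinists and 2 of the 13 cellists, C(11,5)·C(13,2) = 462·78 = 36036.
Probability = 36036/346104 = 91/874.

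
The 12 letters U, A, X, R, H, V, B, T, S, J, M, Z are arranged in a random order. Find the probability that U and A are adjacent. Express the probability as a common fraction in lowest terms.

There are 12! = 479001600 arrangements.
Treat U and A as a block: 11! arrangements of the blocks × 2 orders within the block = 2·39916800 = 79833600.
Probability = 79833600/479001600 = 1/6.

1/6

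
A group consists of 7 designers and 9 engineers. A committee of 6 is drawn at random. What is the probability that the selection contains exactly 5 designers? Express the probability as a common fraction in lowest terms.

There are C(16,6) = 8008 ways to choose 6 from 16.
Selections with exactly 5 designers: choose 5 of the 7 designers and 1 of the 9 engineers, C(7,5)·C(9,1) = 21·9 = 189.
Probability = 189/8008 = 27/1144.

27/1144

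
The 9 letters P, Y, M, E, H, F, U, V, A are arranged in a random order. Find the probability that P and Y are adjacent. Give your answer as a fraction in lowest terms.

There are 9! = 362880 arrangements.
Treat P and Y as a block: 8! arrangements of the blocks × 2 orders within the block = 2·40320 = 80640.
Probability = 80640/362880 = 2/9.

2/9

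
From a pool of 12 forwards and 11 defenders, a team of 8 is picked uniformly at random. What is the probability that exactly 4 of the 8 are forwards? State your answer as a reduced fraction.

2475/7429

Total number of selections: C(23,8) = 490314.
Selections with exactly 4 forwards: choose 4 of the 12 forwards and 4 of the 11 defenders, C(12,4)·C(11,4) = 495·330 = 163350.
Probability = 163350/490314 = 2475/7429.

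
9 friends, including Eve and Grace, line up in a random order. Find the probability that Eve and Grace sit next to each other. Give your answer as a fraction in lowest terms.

2/9

There are 9! = 362880 arrangements.
Treat Eve and Grace as a block: 8! arrangements of the blocks × 2 orders within the block = 2·40320 = 80640.
Probability = 80640/362880 = 2/9.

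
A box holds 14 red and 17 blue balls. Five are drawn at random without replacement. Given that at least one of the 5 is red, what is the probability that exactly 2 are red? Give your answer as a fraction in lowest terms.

8840/23389

Work in counts. Selections with at least one red: C(31,5) − C(17,5) = 169911 − 6188 = 163723.
Of those, selections where exactly 2 are red: C(14,2)·C(17,3) = 91·680 = 61880.
Conditional probability = 61880/163723 = 8840/23389.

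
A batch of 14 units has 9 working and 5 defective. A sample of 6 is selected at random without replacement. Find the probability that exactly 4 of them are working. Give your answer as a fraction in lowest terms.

Total number of selections: C(14,6) = 3003.
Selections with exactly 4 working: choose 4 of the 9 working and 2 of the 5 defective, C(9,4)·C(5,2) = 126·10 = 1260.
Probability = 1260/3003 = 60/143.

60/143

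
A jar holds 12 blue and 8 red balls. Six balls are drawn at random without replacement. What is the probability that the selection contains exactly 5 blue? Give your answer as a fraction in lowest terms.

There are C(20,6) = 38760 ways to choose 6 from 20.
Selections with exactly 5 blue: choose 5 of the 12 blue and 1 of the 8 red, C(12,5)·C(8,1) = 792·8 = 6336.
Probability = 6336/38760 = 264/1615.

264/1615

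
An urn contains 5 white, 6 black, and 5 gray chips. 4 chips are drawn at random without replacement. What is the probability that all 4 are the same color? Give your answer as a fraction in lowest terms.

5/364

There are C(16,4) = 1820 ways to draw 4 chips.
All same color: C(5,4) + C(6,4) + C(5,4) = 5 + 15 + 5 = 25.
Probability = 25/1820 = 5/364.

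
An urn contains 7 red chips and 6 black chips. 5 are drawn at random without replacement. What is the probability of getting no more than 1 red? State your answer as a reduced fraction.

37/429

Total selections: C(13,5) = 1287.
Favorable selections (no more than 1 red): C(7,0)·C(6,5) + C(7,1)·C(6,4) = 6 + 105 = 111.
Probability = 111/1287 = 37/429.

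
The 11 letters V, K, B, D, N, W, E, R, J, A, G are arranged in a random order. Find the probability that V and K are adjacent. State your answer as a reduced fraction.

There are 11! = 39916800 arrangements.
Treat V and K as a block: 10! arrangements of the blocks × 2 orders within the block = 2·3628800 = 7257600.
Probability = 7257600/39916800 = 2/11.

2/11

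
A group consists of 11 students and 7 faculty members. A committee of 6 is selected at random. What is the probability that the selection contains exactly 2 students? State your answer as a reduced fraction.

There are C(18,6) = 18564 ways to choose 6 from 18.
Selections with exactly 2 students: choose 2 of the 11 students and 4 of the 7 faculty members, C(11,2)·C(7,4) = 55·35 = 1925.
Probability = 1925/18564 = 275/2652.

275/2652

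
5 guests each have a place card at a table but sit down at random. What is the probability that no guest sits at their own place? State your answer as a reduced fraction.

There are 5! = 120 seatings.
By inclusion-exclusion, seatings with no fixed points: C(5,0)·5! − C(5,1)·4! + C(5,2)·3! − C(5,3)·2! + C(5,4)·1! − C(5,5)·0! = 44.
Probability = 44/120 = 11/30.

11/30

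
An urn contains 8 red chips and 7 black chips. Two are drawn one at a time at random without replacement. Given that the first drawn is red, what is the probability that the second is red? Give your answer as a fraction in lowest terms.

1/2

After removing one red, 14 remain: 7 red and 7 black.
So the probability the next is red is 7/14 = 1/2.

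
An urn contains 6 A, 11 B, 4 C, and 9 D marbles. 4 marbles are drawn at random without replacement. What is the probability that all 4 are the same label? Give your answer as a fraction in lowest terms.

472/27405

There are C(30,4) = 27405 ways to draw 4 marbles.
All same label: C(6,4) + C(11,4) + C(4,4) + C(9,4) = 15 + 330 + 1 + 126 = 472.
Probability = 472/27405.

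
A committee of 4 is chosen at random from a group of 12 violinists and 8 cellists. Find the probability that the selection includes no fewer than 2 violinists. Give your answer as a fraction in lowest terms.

There are C(20,4) = 4845 ways to choose the 4.
Count the complement (fewer than 2 violinists): C(12,0)·C(8,4) + C(12,1)·C(8,3) = 70 + 672 = 742.
Probability = 1 − 742/4845 = 4103/4845.

4103/4845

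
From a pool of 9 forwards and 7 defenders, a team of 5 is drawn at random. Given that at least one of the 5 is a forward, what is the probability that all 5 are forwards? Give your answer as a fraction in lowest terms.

2/69

Work in counts. Selections with at least one forward: C(16,5) − C(7,5) = 4368 − 21 = 4347.
Of those, selections where all 5 are forwards: C(9,5) = 126.
Conditional probability = 126/4347 = 2/69.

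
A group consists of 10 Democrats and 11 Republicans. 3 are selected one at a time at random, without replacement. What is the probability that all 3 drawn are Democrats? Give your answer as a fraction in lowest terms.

Multiply the conditional probabilities at each draw: 10/21 · 9/20 · 8/19 = 720/7980 = 12/133.

12/133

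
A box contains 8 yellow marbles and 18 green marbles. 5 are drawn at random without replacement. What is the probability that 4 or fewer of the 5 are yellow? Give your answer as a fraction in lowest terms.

16431/16445

Total selections: C(26,5) = 65780.
The complement is exactly 5 yellow: C(8,5)·C(18,0) = 56.
Probability = 1 − 56/65780 = 65724/65780 = 16431/16445.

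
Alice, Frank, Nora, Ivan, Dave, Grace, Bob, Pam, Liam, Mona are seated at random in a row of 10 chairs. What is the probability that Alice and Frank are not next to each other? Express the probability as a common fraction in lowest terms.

There are 10! = 3628800 arrangements.
Arrangements with Alice and Frank adjacent: 2·9! = 725760.
So not adjacent: 3628800 − 725760 = 2903040, probability 2903040/3628800 = 4/5.

4/5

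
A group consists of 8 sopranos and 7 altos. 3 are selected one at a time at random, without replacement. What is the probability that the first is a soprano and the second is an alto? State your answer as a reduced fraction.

Multiply the conditional probabilities at each draw: 8/15 · 7/14 = 56/210 = 4/15.

4/15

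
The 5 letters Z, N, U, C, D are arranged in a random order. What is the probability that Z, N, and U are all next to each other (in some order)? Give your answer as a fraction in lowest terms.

There are 5! = 120 arrangements.
Treat the three as one block: 3! placements × 3! orders within the block = 6·6 = 36.
Probability = 36/120 = 3/10.

3/10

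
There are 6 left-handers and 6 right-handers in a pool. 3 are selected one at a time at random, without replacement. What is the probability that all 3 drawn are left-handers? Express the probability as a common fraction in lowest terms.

Multiply the conditional probabilities at each draw: 6/12 · 5/11 · 4/10 = 120/1320 = 1/11.

1/11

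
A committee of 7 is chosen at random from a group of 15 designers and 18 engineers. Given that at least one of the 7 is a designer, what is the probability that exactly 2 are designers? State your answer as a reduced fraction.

12495/58892

Work in counts. Selections with at least one designer: C(33,7) − C(18,7) = 4272048 − 31824 = 4240224.
Of those, selections where exactly 2 are designers: C(15,2)·C(18,5) = 105·8568 = 899640.
Conditional probability = 899640/4240224 = 12495/58892.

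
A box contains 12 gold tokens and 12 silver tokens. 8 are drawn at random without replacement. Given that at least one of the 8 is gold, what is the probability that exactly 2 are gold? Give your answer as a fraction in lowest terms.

77/928

Work in counts. Selections with at least one gold: C(24,8) − C(12,8) = 735471 − 495 = 734976.
Of those, selections where exactly 2 are gold: C(12,2)·C(12,6) = 66·924 = 60984.
Conditional probability = 60984/734976 = 77/928.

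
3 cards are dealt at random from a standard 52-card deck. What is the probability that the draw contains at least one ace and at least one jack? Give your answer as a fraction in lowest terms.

188/5525

There are C(52,3) = 22100 possible draws.
By inclusion-exclusion on the complements, draws missing all aces or all jacks: C(48,3) + C(48,3) − C(44,3) = 17296 + 17296 − 13244 = 21348.
So draws with at least one of each: 22100 − 21348 = 752, probability 752/22100 = 188/5525.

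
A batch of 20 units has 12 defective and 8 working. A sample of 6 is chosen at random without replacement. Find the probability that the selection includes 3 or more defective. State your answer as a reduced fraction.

44/51

Total selections: C(20,6) = 38760.
Favorable selections (3 or more defective): C(12,3)·C(8,3) + C(12,4)·C(8,2) + C(12,5)·C(8,1) + C(12,6)·C(8,0) = 12320 + 13860 + 6336 + 924 = 33440.
Probability = 33440/38760 = 44/51.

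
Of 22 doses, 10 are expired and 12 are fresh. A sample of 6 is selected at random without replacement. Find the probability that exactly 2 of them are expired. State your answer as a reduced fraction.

Total number of selections: C(22,6) = 74613.
Selections with exactly 2 expired: choose 2 of the 10 expired and 4 of the 12 fresh, C(10,2)·C(12,4) = 45·495 = 22275.
Probability = 22275/74613 = 675/2261.

675/2261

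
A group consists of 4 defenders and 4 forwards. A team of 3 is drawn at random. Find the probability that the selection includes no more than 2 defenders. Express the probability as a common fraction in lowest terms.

13/14

There are C(8,3) = 56 ways to choose the 3.
The complement is exactly 3 defenders: C(4,3)·C(4,0) = 4.
Probability = 1 − 4/56 = 52/56 = 13/14.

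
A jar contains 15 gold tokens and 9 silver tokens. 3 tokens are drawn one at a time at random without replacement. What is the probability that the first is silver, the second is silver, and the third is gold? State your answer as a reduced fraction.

45/506

Multiply the conditional probabilities at each draw: 9/24 · 8/23 · 15/22 = 1080/12144 = 45/506.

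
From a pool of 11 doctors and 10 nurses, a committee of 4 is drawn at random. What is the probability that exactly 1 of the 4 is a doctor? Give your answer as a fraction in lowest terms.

There are C(21,4) = 5985 ways to choose 4 from 21.
Selections with exactly 1 doctor: choose 1 of the 11 doctors and 3 of the 10 nurses, C(11,1)·C(10,3) = 11·120 = 1320.
Probability = 1320/5985 = 88/399.

88/399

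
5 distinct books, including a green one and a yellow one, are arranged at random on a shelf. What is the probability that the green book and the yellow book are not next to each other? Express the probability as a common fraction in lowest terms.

3/5

There are 5! = 120 arrangements.
Arrangements with the green book and the yellow book adjacent: 2·4! = 48.
So not adjacent: 120 − 48 = 72, probability 72/120 = 3/5.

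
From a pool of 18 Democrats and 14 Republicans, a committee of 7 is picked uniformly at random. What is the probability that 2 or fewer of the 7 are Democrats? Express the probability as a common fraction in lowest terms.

583/5394

Total selections: C(32,7) = 3365856.
Favorable selections (2 or fewer Democrats): C(18,0)·C(14,7) + C(18,1)·C(14,6) + C(18,2)·C(14,5) = 3432 + 54054 + 306306 = 363792.
Probability = 363792/3365856 = 583/5394.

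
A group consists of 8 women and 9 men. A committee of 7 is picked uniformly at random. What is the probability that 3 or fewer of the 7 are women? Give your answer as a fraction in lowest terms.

2823/4862

There are C(17,7) = 19448 ways to choose the 7.
Favorable selections (3 or fewer women): C(8,0)·C(9,7) + C(8,1)·C(9,6) + C(8,2)·C(9,5) + C(8,3)·C(9,4) = 36 + 672 + 3528 + 7056 = 11292.
Probability = 11292/19448 = 2823/4862.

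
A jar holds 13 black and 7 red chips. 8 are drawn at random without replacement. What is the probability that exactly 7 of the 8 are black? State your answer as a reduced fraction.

154/1615

There are C(20,8) = 125970 ways to choose 8 from 20.
Selections with exactly 7 black: choose 7 of the 13 black and 1 of the 7 red, C(13,7)·C(7,1) = 1716·7 = 12012.
Probability = 12012/125970 = 154/1615.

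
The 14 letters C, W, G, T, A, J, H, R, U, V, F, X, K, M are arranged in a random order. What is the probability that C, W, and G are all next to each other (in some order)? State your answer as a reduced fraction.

3/91

There are 14! = 87178291200 arrangements.
Treat the three as one block: 12! placements × 3! orders within the block = 479001600·6 = 2874009600.
Probability = 2874009600/87178291200 = 3/91.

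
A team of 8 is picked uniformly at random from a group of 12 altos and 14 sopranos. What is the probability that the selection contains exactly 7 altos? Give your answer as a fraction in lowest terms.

There are C(26,8) = 1562275 ways to choose 8 from 26.
Selections with exactly 7 altos: choose 7 of the 12 altos and 1 of the 14 sopranos, C(12,7)·C(14,1) = 792·14 = 11088.
Probability = 11088/1562275 = 1008/142025.

1008/142025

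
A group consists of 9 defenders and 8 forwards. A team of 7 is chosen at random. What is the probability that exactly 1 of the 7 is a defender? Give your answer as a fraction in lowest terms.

63/4862

There are C(17,7) = 19448 ways to choose 7 from 17.
Selections with exactly 1 defender: choose 1 of the 9 defenders and 6 of the 8 forwards, C(9,1)·C(8,6) = 9·28 = 252.
Probability = 252/19448 = 63/4862.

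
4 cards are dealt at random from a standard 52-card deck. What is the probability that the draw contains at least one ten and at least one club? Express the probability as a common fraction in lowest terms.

52799/270725

There are C(52,4) = 270725 possible draws.
By inclusion-exclusion on the complements, draws missing all tens or all clubs: C(48,4) + C(39,4) − C(36,4) = 194580 + 82251 − 58905 = 217926.
So draws with at least one of each: 270725 − 217926 = 52799, probability 52799/270725.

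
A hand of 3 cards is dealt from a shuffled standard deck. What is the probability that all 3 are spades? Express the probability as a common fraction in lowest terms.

There are C(52,3) = 22100 possible 3-card hands.
Hands that are all spades: C(13,3) = 286.
Probability = 286/22100 = 11/850.

11/850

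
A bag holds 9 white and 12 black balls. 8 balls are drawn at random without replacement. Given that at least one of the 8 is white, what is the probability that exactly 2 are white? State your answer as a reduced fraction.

3696/22555

Work in counts. Selections with at least one white: C(21,8) − C(12,8) = 203490 − 495 = 202995.
Of those, selections where exactly 2 are white: C(9,2)·C(12,6) = 36·924 = 33264.
Conditional probability = 33264/202995 = 3696/22555.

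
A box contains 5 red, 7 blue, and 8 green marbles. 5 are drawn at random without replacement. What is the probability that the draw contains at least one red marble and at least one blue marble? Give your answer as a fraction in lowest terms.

There are C(20,5) = 15504 possible draws.
By inclusion-exclusion on the complements, draws missing all red or all blue: C(15,5) + C(13,5) − C(8,5) = 3003 + 1287 − 56 = 4234.
So draws with at least one of each: 15504 − 4234 = 11270, probability 11270/15504 = 5635/7752.

5635/7752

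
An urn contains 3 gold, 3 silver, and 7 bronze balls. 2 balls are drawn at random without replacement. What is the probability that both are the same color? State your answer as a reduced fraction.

There are C(13,2) = 78 ways to draw 2 balls.
All same color: C(3,2) + C(3,2) + C(7,2) = 3 + 3 + 21 = 27.
Probability = 27/78 = 9/26.

9/26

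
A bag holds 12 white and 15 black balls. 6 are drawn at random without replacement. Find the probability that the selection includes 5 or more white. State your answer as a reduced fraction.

There are C(27,6) = 296010 ways to choose the 6.
Favorable selections (5 or more white): C(12,5)·C(15,1) + C(12,6)·C(15,0) = 11880 + 924 = 12804.
Probability = 12804/296010 = 194/4485.

194/4485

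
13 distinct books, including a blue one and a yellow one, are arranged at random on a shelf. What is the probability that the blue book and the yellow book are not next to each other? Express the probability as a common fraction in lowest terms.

11/13

There are 13! = 6227020800 arrangements.
Arrangements with the blue book and the yellow book adjacent: 2·12! = 958003200.
So not adjacent: 6227020800 − 958003200 = 5269017600, probability 5269017600/6227020800 = 11/13.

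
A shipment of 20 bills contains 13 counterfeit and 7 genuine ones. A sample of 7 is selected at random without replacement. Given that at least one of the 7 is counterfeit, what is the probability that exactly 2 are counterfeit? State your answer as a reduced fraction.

Work in counts. Selections with at least one counterfeit: C(20,7) − C(7,7) = 77520 − 1 = 77519.
Of those, selections where exactly 2 are counterfeit: C(13,2)·C(7,5) = 78·21 = 1638.
Conditional probability = 1638/77519 = 126/5963.

126/5963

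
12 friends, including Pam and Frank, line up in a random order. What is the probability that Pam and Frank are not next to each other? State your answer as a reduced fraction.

There are 12! = 479001600 arrangements.
Arrangements with Pam and Frank adjacent: 2·11! = 79833600.
So not adjacent: 479001600 − 79833600 = 399168000, probability 399168000/479001600 = 5/6.

5/6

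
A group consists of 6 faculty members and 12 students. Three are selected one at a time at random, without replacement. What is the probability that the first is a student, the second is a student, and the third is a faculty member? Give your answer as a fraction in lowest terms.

Multiply the conditional probabilities at each draw: 12/18 · 11/17 · 6/16 = 792/4896 = 11/68.

11/68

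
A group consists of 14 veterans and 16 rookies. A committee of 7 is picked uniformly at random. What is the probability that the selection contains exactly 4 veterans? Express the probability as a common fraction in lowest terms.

1078/3915

There are C(30,7) = 2035800 ways to choose 7 from 30.
Selections with exactly 4 veterans: choose 4 of the 14 veterans and 3 of the 16 rookies, C(14,4)·C(16,3) = 1001·560 = 560560.
Probability = 560560/2035800 = 1078/3915.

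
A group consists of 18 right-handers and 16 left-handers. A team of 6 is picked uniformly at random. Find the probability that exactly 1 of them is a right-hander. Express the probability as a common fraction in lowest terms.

9828/168113

The sample space is all 6-subsets of the 34: C(34,6) = 1344904.
Selections with exactly 1 right-hander: choose 1 of the 18 right-handers and 5 of the 16 left-handers, C(18,1)·C(16,5) = 18·4368 = 78624.
Probability = 78624/1344904 = 9828/168113.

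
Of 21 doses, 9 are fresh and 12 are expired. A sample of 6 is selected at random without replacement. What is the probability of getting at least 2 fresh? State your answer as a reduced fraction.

3851/4522

Total selections: C(21,6) = 54264.
Favorable selections (at least 2 fresh): C(9,2)·C(12,4) + C(9,3)·C(12,3) + C(9,4)·C(12,2) + C(9,5)·C(12,1) + C(9,6)·C(12,0) = 17820 + 18480 + 8316 + 1512 + 84 = 46212.
Probability = 46212/54264 = 3851/4522.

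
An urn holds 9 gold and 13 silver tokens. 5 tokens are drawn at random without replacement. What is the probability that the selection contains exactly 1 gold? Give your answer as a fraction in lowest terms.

The sample space is all 5-subsets of the 22: C(22,5) = 26334.
Selections with exactly 1 gold: choose 1 of the 9 gold and 4 of the 13 silver, C(9,1)·C(13,4) = 9·715 = 6435.
Probability = 6435/26334 = 65/266.

65/266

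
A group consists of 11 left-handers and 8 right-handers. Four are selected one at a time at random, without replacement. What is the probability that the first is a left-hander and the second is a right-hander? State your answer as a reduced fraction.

Multiply the conditional probabilities at each draw: 11/19 · 8/18 = 88/342 = 44/171.

44/171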